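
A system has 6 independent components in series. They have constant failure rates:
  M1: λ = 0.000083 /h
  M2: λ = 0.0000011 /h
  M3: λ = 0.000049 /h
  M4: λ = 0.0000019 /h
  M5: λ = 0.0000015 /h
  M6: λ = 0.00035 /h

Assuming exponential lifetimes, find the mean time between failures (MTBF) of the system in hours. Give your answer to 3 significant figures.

Series of exponential components: λ_sys = Σ λ_i
λ_sys = 0.000083 + 0.0000011 + 0.000049 + 0.0000019 + 0.0000015 + 0.00035 = 4.8650e-04 /h
MTBF = 1 / λ_sys = 2060 h

2060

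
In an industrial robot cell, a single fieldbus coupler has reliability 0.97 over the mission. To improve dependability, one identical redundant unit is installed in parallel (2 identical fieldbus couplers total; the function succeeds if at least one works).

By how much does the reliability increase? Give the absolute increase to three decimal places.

0.029

R_before = 0.97
R_after = 1 − (1 − 0.97)^2 = 0.999
ΔR = 0.999 − 0.97 = 0.029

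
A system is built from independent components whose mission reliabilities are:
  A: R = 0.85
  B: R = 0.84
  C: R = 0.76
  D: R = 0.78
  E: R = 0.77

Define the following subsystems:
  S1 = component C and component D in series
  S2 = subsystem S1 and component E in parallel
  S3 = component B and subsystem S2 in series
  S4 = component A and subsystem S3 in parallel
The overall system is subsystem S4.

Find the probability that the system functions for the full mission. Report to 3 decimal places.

Series (C and D): 0.76000 × 0.78000 = 0.59280
Parallel ([0.59280] and E): 1 − (1 − 0.59280)(1 − 0.77000) = 0.90634
Series (B and [0.90634]): 0.84000 × 0.90634 = 0.76133
Parallel (A and [0.76133]): 1 − (1 − 0.85000)(1 − 0.76133) = 0.964

0.964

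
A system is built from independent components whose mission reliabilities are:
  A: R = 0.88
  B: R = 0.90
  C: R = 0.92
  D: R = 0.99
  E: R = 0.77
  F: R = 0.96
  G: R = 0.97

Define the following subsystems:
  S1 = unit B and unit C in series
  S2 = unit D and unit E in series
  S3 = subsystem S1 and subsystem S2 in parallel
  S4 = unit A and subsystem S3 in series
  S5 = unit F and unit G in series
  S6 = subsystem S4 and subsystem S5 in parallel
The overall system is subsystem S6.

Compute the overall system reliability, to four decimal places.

Series (B and C): 0.900000 × 0.920000 = 0.828000
Series (D and E): 0.990000 × 0.770000 = 0.762300
Parallel ([0.828000] and [0.762300]): 1 − (1 − 0.828000)(1 − 0.762300) = 0.959116
Series (A and [0.959116]): 0.880000 × 0.959116 = 0.844022
Series (F and G): 0.960000 × 0.970000 = 0.931200
Parallel ([0.844022] and [0.931200]): 1 − (1 − 0.844022)(1 − 0.931200) = 0.9893

0.9893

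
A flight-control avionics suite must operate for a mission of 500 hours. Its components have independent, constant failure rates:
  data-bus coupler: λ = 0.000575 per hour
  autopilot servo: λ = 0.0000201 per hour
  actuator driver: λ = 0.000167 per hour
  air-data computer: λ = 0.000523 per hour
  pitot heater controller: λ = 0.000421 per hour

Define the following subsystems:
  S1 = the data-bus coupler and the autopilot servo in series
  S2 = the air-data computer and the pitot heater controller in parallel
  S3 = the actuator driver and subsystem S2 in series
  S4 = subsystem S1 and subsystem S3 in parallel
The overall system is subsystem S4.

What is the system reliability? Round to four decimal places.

R(data-bus coupler) = exp(−0.000575 × 500) = 0.750137
R(autopilot servo) = exp(−0.0000201 × 500) = 0.990000
R(actuator driver) = exp(−0.000167 × 500) = 0.919891
R(air-data computer) = exp(−0.000523 × 500) = 0.769896
R(pitot heater controller) = exp(−0.000421 × 500) = 0.810179
Series (data-bus coupler and autopilot servo): 0.750137 × 0.990000 = 0.742636
Parallel (air-data computer and pitot heater controller): 1 − (1 − 0.769896)(1 − 0.810179) = 0.956321
Series (actuator driver and [0.956321]): 0.919891 × 0.956321 = 0.879711
Parallel ([0.742636] and [0.879711]): 1 − (1 − 0.742636)(1 − 0.879711) = 0.9690

0.9690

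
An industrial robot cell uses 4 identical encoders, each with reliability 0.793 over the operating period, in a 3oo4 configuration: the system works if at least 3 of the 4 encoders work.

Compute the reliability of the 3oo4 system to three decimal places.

0.808

R = Σ_{i=3}^{4} C(4,i) p^i (1−p)^{4−i} with p = 0.793
C(4,3)·0.793^3·0.207^1 = 0.41290
C(4,4)·0.793^4·0.207^0 = 0.39545
Sum = 0.808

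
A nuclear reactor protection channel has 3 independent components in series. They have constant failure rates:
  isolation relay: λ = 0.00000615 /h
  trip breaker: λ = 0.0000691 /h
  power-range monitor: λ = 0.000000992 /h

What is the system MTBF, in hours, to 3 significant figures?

Series of exponential components: λ_sys = Σ λ_i
λ_sys = 0.00000615 + 0.0000691 + 0.000000992 = 7.6242e-05 /h
MTBF = 1 / λ_sys = 13100 h

13100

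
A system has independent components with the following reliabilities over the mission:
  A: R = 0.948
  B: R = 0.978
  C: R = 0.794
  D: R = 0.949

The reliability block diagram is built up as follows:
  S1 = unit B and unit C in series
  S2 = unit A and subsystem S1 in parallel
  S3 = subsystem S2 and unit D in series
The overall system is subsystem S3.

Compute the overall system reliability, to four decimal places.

Series (B and C): 0.978000 × 0.794000 = 0.776532
Parallel (A and [0.776532]): 1 − (1 − 0.948000)(1 − 0.776532) = 0.988380
Series ([0.988380] and D): 0.988380 × 0.949000 = 0.9380

0.9380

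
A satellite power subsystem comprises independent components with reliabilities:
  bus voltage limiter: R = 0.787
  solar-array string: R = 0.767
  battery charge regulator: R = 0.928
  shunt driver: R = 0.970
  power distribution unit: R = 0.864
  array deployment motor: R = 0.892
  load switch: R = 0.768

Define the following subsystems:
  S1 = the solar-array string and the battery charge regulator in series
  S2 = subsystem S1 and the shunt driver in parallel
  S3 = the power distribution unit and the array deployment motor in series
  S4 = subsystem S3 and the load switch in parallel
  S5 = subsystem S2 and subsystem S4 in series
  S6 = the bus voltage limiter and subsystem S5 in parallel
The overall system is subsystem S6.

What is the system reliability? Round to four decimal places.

0.9869

Series (solar-array string and battery charge regulator): 0.767000 × 0.928000 = 0.711776
Parallel ([0.711776] and shunt driver): 1 − (1 − 0.711776)(1 − 0.970000) = 0.991353
Series (power distribution unit and array deployment motor): 0.864000 × 0.892000 = 0.770688
Parallel ([0.770688] and load switch): 1 − (1 − 0.770688)(1 − 0.768000) = 0.946800
Series ([0.991353] and [0.946800]): 0.991353 × 0.946800 = 0.938613
Parallel (bus voltage limiter and [0.938613]): 1 − (1 − 0.787000)(1 − 0.938613) = 0.9869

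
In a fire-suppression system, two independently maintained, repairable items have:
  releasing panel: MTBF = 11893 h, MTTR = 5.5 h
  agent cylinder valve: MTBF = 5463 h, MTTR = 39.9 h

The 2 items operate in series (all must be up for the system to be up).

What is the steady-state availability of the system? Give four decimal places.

0.9923

A(releasing panel) = MTBF/(MTBF+MTTR) = 11893/(11893+5.5) = 0.999538
A(agent cylinder valve) = MTBF/(MTBF+MTTR) = 5463/(5463+39.9) = 0.992749
Series availability: 0.999538 × 0.992749 = 0.9923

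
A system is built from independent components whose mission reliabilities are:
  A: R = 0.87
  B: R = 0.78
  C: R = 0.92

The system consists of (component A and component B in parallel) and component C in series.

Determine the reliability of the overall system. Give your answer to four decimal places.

0.8937

Parallel (A and B): 1 − (1 − 0.870000)(1 − 0.780000) = 0.971400
Series ([0.971400] and C): 0.971400 × 0.920000 = 0.8937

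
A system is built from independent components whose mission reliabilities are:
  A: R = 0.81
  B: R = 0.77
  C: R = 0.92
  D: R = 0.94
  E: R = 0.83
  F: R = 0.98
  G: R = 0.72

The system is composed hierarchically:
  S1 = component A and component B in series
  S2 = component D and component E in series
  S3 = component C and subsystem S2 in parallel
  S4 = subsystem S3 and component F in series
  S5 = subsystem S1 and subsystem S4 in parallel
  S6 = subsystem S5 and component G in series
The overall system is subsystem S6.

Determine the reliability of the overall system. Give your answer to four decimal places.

0.7099

Series (A and B): 0.810000 × 0.770000 = 0.623700
Series (D and E): 0.940000 × 0.830000 = 0.780200
Parallel (C and [0.780200]): 1 − (1 − 0.920000)(1 − 0.780200) = 0.982416
Series ([0.982416] and F): 0.982416 × 0.980000 = 0.962768
Parallel ([0.623700] and [0.962768]): 1 − (1 − 0.623700)(1 − 0.962768) = 0.985990
Series ([0.985990] and G): 0.985990 × 0.720000 = 0.7099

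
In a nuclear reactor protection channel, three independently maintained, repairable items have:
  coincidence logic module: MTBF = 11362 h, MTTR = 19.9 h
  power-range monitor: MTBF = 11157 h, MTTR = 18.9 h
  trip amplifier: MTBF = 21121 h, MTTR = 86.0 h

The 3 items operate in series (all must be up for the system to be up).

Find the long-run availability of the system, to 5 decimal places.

0.99252

A(coincidence logic module) = MTBF/(MTBF+MTTR) = 11362/(11362+19.9) = 0.998252
A(power-range monitor) = MTBF/(MTBF+MTTR) = 11157/(11157+18.9) = 0.998309
A(trip amplifier) = MTBF/(MTBF+MTTR) = 21121/(21121+86.0) = 0.995945
Series availability: 0.998252 × 0.998309 × 0.995945 = 0.99252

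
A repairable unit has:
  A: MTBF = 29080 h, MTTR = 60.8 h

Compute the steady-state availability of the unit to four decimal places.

0.9979

A(A) = MTBF/(MTBF+MTTR) = 29080/(29080+60.8) = 0.9979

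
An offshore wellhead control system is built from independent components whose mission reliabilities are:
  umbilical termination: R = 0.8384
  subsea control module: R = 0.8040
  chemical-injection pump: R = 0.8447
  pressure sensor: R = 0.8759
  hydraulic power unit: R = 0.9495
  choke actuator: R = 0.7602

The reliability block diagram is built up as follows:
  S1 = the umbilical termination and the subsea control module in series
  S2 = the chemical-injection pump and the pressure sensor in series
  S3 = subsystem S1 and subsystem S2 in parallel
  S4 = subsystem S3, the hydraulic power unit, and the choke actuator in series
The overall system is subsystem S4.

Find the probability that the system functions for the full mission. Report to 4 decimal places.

Series (umbilical termination and subsea control module): 0.838400 × 0.804000 = 0.674074
Series (chemical-injection pump and pressure sensor): 0.844700 × 0.875900 = 0.739873
Parallel ([0.674074] and [0.739873]): 1 − (1 − 0.674074)(1 − 0.739873) = 0.915218
Series ([0.915218], hydraulic power unit, and choke actuator): 0.915218 × 0.949500 × 0.760200 = 0.6606

0.6606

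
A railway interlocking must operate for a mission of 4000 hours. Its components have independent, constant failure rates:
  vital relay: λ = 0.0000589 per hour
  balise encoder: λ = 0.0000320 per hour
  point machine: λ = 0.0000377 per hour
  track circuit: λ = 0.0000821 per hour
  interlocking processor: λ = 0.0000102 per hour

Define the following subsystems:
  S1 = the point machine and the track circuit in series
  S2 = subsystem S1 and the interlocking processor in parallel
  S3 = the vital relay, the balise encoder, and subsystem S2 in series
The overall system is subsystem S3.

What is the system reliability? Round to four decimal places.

R(vital relay) = exp(−0.0000589 × 4000) = 0.790097
R(balise encoder) = exp(−0.0000320 × 4000) = 0.879853
R(point machine) = exp(−0.0000377 × 4000) = 0.860020
R(track circuit) = exp(−0.0000821 × 4000) = 0.720075
R(interlocking processor) = exp(−0.0000102 × 4000) = 0.960021
Series (point machine and track circuit): 0.860020 × 0.720075 = 0.619279
Parallel ([0.619279] and interlocking processor): 1 − (1 − 0.619279)(1 − 0.960021) = 0.984779
Series (vital relay, balise encoder, and [0.984779]): 0.790097 × 0.879853 × 0.984779 = 0.6846

0.6846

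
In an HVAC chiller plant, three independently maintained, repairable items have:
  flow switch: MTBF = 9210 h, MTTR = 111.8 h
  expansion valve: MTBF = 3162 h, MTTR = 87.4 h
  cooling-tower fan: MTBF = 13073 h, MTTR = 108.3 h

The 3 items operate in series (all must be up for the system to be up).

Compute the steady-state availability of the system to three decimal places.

A(flow switch) = MTBF/(MTBF+MTTR) = 9210/(9210+111.8) = 0.988007
A(expansion valve) = MTBF/(MTBF+MTTR) = 3162/(3162+87.4) = 0.973103
A(cooling-tower fan) = MTBF/(MTBF+MTTR) = 13073/(13073+108.3) = 0.991784
Series availability: 0.988007 × 0.973103 × 0.991784 = 0.954

0.954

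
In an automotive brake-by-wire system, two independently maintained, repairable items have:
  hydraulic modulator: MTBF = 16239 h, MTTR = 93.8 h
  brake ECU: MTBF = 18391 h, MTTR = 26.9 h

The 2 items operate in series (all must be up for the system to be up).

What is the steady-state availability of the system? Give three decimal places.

A(hydraulic modulator) = MTBF/(MTBF+MTTR) = 16239/(16239+93.8) = 0.994257
A(brake ECU) = MTBF/(MTBF+MTTR) = 18391/(18391+26.9) = 0.998539
Series availability: 0.994257 × 0.998539 = 0.993

0.993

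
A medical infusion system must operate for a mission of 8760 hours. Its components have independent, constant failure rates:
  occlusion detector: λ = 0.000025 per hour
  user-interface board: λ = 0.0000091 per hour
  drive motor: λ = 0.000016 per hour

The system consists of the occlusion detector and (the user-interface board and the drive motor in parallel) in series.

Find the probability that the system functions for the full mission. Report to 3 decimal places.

0.795

R(occlusion detector) = exp(−0.000025 × 8760) = 0.80332
R(user-interface board) = exp(−0.0000091 × 8760) = 0.92338
R(drive motor) = exp(−0.000016 × 8760) = 0.86922
Parallel (user-interface board and drive motor): 1 − (1 − 0.92338)(1 − 0.86922) = 0.98998
Series (occlusion detector and [0.98998]): 0.80332 × 0.98998 = 0.795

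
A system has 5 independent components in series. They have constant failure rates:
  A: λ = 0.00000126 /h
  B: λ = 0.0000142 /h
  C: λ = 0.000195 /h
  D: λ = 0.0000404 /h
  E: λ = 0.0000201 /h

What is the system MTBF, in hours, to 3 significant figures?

Series of exponential components: λ_sys = Σ λ_i
λ_sys = 0.00000126 + 0.0000142 + 0.000195 + 0.0000404 + 0.0000201 = 2.7096e-04 /h
MTBF = 1 / λ_sys = 3690 h

3690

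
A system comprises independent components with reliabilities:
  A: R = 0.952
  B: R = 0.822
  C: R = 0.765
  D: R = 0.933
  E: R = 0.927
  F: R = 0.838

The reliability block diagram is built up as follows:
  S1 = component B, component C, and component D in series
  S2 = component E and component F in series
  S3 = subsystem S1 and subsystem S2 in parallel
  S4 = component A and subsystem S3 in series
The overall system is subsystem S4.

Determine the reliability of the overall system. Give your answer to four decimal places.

0.8642

Series (B, C, and D): 0.822000 × 0.765000 × 0.933000 = 0.586698
Series (E and F): 0.927000 × 0.838000 = 0.776826
Parallel ([0.586698] and [0.776826]): 1 − (1 − 0.586698)(1 − 0.776826) = 0.907762
Series (A and [0.907762]): 0.952000 × 0.907762 = 0.8642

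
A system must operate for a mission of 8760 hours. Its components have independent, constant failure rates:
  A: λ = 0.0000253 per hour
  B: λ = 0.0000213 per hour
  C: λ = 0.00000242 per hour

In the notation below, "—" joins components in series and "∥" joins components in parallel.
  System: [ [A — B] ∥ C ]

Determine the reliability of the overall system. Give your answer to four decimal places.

R(A) = exp(−0.0000253 × 8760) = 0.801213
R(B) = exp(−0.0000213 × 8760) = 0.829786
R(C) = exp(−0.00000242 × 8760) = 0.979024
Series (A and B): 0.801213 × 0.829786 = 0.664835
Parallel ([0.664835] and C): 1 − (1 − 0.664835)(1 − 0.979024) = 0.9930

0.9930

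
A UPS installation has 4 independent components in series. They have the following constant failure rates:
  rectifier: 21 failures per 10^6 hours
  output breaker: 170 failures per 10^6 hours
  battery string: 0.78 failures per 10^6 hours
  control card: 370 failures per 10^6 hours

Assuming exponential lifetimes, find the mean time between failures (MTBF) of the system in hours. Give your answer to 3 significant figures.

1780

Series of exponential components: λ_sys = Σ λ_i
λ_sys = 0.000021 + 0.00017 + 0.00000078 + 0.00037 = 5.6178e-04 /h
MTBF = 1 / λ_sys = 1780 h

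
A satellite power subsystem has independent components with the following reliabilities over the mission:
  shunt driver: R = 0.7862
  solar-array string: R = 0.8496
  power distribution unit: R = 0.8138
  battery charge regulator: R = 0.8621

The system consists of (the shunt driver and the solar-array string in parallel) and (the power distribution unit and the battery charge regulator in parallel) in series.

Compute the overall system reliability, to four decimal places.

0.9430

Parallel (shunt driver and solar-array string): 1 − (1 − 0.786200)(1 − 0.849600) = 0.967844
Parallel (power distribution unit and battery charge regulator): 1 − (1 − 0.813800)(1 − 0.862100) = 0.974323
Series ([0.967844] and [0.974323]): 0.967844 × 0.974323 = 0.9430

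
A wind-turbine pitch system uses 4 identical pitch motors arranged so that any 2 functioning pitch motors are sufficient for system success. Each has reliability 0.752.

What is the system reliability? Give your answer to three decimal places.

R = Σ_{i=2}^{4} C(4,i) p^i (1−p)^{4−i} with p = 0.752
C(4,2)·0.752^2·0.248^2 = 0.20868
C(4,3)·0.752^3·0.248^1 = 0.42186
C(4,4)·0.752^4·0.248^0 = 0.31979
Sum = 0.950

0.950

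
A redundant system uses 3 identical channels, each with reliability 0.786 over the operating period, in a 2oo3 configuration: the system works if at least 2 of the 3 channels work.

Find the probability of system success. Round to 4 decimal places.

0.8822

R = Σ_{i=2}^{3} C(3,i) p^i (1−p)^{3−i} with p = 0.786
C(3,2)·0.786^2·0.214^1 = 0.396625
C(3,3)·0.786^3·0.214^0 = 0.485588
Sum = 0.8822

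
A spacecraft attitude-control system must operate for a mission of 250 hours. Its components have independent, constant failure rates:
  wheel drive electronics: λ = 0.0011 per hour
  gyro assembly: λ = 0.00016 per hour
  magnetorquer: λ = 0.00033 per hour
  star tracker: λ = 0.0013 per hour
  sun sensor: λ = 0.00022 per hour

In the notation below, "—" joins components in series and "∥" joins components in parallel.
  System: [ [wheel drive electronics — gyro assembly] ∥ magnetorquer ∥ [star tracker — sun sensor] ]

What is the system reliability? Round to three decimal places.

0.993

R(wheel drive electronics) = exp(−0.0011 × 250) = 0.75957
R(gyro assembly) = exp(−0.00016 × 250) = 0.96079
R(magnetorquer) = exp(−0.00033 × 250) = 0.92081
R(star tracker) = exp(−0.0013 × 250) = 0.72253
R(sun sensor) = exp(−0.00022 × 250) = 0.94649
Series (wheel drive electronics and gyro assembly): 0.75957 × 0.96079 = 0.72979
Series (star tracker and sun sensor): 0.72253 × 0.94649 = 0.68387
Parallel ([0.72979], magnetorquer, and [0.68387]): 1 − (1 − 0.72979)(1 − 0.92081)(1 − 0.68387) = 0.993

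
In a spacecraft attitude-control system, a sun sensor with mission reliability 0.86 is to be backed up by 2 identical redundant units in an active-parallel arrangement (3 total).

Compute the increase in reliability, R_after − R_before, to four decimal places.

R_before = 0.86
R_after = 1 − (1 − 0.86)^3 = 0.9973
ΔR = 0.9973 − 0.86 = 0.1373

0.1373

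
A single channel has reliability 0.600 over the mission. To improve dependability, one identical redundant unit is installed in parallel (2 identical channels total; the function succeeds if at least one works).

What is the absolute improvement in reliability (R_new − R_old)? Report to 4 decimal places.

0.2400

R_before = 0.600
R_after = 1 − (1 − 0.600)^2 = 0.8400
ΔR = 0.8400 − 0.600 = 0.2400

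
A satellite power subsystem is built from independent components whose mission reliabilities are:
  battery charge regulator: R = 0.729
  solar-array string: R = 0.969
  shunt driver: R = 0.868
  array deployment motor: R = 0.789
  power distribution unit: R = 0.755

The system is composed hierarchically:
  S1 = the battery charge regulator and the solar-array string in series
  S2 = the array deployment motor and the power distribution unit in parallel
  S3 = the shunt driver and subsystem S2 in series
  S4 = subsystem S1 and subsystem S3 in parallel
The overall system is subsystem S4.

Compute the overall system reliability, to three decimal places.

Series (battery charge regulator and solar-array string): 0.72900 × 0.96900 = 0.70640
Parallel (array deployment motor and power distribution unit): 1 − (1 − 0.78900)(1 − 0.75500) = 0.94831
Series (shunt driver and [0.94831]): 0.86800 × 0.94831 = 0.82313
Parallel ([0.70640] and [0.82313]): 1 − (1 − 0.70640)(1 − 0.82313) = 0.948

0.948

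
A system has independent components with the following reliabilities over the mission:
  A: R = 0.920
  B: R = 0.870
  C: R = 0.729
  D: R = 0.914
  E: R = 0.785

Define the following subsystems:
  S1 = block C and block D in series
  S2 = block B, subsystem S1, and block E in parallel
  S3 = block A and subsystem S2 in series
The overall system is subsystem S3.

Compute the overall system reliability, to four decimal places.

Series (C and D): 0.729000 × 0.914000 = 0.666306
Parallel (B, [0.666306], and E): 1 − (1 − 0.870000)(1 − 0.666306)(1 − 0.785000) = 0.990673
Series (A and [0.990673]): 0.920000 × 0.990673 = 0.9114

0.9114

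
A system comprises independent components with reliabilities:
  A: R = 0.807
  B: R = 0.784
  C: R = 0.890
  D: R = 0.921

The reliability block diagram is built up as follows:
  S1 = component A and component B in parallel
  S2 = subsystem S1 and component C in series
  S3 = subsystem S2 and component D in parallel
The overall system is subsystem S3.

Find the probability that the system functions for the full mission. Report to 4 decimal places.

0.9884

Parallel (A and B): 1 − (1 − 0.807000)(1 − 0.784000) = 0.958312
Series ([0.958312] and C): 0.958312 × 0.890000 = 0.852898
Parallel ([0.852898] and D): 1 − (1 − 0.852898)(1 − 0.921000) = 0.9884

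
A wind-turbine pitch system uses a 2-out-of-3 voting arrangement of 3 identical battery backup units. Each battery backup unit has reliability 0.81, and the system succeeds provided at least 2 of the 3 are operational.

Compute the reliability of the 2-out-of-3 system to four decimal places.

R = Σ_{i=2}^{3} C(3,i) p^i (1−p)^{3−i} with p = 0.81
C(3,2)·0.81^2·0.19^1 = 0.373977
C(3,3)·0.81^3·0.19^0 = 0.531441
Sum = 0.9054

0.9054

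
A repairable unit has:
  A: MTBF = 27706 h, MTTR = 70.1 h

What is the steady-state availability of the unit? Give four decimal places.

A(A) = MTBF/(MTBF+MTTR) = 27706/(27706+70.1) = 0.9975

0.9975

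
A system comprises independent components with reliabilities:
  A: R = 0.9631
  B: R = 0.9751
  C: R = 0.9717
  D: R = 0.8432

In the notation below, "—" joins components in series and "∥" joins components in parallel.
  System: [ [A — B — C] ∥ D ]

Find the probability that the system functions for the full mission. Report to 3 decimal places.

Series (A, B, and C): 0.96310 × 0.97510 × 0.97170 = 0.91254
Parallel ([0.91254] and D): 1 − (1 − 0.91254)(1 − 0.84320) = 0.986

0.986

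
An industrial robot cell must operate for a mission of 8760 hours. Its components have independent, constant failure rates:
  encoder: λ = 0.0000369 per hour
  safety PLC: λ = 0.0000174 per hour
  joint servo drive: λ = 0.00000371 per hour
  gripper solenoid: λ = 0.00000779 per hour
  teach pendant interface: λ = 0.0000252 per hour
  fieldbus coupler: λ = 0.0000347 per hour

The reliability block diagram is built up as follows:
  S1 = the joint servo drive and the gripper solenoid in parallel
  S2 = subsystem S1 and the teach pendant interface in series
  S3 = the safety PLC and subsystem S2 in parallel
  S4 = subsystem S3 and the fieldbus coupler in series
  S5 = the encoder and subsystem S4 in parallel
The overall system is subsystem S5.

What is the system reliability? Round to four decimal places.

0.9218

R(encoder) = exp(−0.0000369 × 8760) = 0.723797
R(safety PLC) = exp(−0.0000174 × 8760) = 0.858624
R(joint servo drive) = exp(−0.00000371 × 8760) = 0.968023
R(gripper solenoid) = exp(−0.00000779 × 8760) = 0.934036
R(teach pendant interface) = exp(−0.0000252 × 8760) = 0.801916
R(fieldbus coupler) = exp(−0.0000347 × 8760) = 0.737882
Parallel (joint servo drive and gripper solenoid): 1 − (1 − 0.968023)(1 − 0.934036) = 0.997891
Series ([0.997891] and teach pendant interface): 0.997891 × 0.801916 = 0.800225
Parallel (safety PLC and [0.800225]): 1 − (1 − 0.858624)(1 − 0.800225) = 0.971757
Series ([0.971757] and fieldbus coupler): 0.971757 × 0.737882 = 0.717042
Parallel (encoder and [0.717042]): 1 − (1 − 0.723797)(1 − 0.717042) = 0.9218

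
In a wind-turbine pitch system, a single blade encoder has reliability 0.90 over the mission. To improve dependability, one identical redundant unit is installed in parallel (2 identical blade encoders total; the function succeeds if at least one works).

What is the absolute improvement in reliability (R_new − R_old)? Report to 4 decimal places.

0.0900

R_before = 0.90
R_after = 1 − (1 − 0.90)^2 = 0.9900
ΔR = 0.9900 − 0.90 = 0.0900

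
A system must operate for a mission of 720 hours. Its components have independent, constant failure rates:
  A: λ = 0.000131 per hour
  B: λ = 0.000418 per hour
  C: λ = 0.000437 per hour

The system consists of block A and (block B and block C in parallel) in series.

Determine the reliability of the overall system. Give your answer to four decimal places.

R(A) = exp(−0.000131 × 720) = 0.909992
R(B) = exp(−0.000418 × 720) = 0.740107
R(C) = exp(−0.000437 × 720) = 0.730052
Parallel (B and C): 1 − (1 − 0.740107)(1 − 0.730052) = 0.929842
Series (A and [0.929842]): 0.909992 × 0.929842 = 0.8461

0.8461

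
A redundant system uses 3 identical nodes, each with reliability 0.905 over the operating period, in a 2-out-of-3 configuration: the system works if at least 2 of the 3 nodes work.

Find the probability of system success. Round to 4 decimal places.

R = Σ_{i=2}^{3} C(3,i) p^i (1−p)^{3−i} with p = 0.905
C(3,2)·0.905^2·0.095^1 = 0.233422
C(3,3)·0.905^3·0.095^0 = 0.741218
Sum = 0.9746

0.9746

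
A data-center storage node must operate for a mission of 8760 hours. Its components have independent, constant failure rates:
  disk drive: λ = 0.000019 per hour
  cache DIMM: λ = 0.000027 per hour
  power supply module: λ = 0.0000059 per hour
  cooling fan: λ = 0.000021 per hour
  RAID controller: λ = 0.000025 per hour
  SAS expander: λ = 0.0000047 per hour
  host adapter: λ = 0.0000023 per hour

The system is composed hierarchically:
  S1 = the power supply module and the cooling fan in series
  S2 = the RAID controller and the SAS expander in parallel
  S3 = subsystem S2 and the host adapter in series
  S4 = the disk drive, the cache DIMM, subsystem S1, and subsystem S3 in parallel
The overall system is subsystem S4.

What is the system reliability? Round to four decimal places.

0.9998

R(disk drive) = exp(−0.000019 × 8760) = 0.846674
R(cache DIMM) = exp(−0.000027 × 8760) = 0.789370
R(power supply module) = exp(−0.0000059 × 8760) = 0.949629
R(cooling fan) = exp(−0.000021 × 8760) = 0.831969
R(RAID controller) = exp(−0.000025 × 8760) = 0.803322
R(SAS expander) = exp(−0.0000047 × 8760) = 0.959664
R(host adapter) = exp(−0.0000023 × 8760) = 0.980054
Series (power supply module and cooling fan): 0.949629 × 0.831969 = 0.790062
Parallel (RAID controller and SAS expander): 1 − (1 − 0.803322)(1 − 0.959664) = 0.992067
Series ([0.992067] and host adapter): 0.992067 × 0.980054 = 0.972279
Parallel (disk drive, cache DIMM, [0.790062], and [0.972279]): 1 − (1 − 0.846674)(1 − 0.789370)(1 − 0.790062)(1 − 0.972279) = 0.9998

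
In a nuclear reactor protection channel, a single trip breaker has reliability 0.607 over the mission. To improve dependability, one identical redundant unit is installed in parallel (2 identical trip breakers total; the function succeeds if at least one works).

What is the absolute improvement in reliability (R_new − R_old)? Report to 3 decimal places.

0.239

R_before = 0.607
R_after = 1 − (1 − 0.607)^2 = 0.846
ΔR = 0.846 − 0.607 = 0.239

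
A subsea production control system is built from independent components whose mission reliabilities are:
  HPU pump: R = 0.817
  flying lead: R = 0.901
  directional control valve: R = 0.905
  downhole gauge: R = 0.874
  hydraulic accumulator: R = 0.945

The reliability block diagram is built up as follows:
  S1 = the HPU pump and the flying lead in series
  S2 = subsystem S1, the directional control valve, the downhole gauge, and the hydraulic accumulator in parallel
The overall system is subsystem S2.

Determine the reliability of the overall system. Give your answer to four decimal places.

0.9998

Series (HPU pump and flying lead): 0.817000 × 0.901000 = 0.736117
Parallel ([0.736117], directional control valve, downhole gauge, and hydraulic accumulator): 1 − (1 − 0.736117)(1 − 0.905000)(1 − 0.874000)(1 − 0.945000) = 0.9998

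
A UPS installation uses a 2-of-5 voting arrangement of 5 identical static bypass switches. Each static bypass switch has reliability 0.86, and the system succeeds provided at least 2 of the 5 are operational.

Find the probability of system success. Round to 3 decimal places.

R = Σ_{i=2}^{5} C(5,i) p^i (1−p)^{5−i} with p = 0.86
C(5,2)·0.86^2·0.14^3 = 0.02029
C(5,3)·0.86^3·0.14^2 = 0.12467
C(5,4)·0.86^4·0.14^1 = 0.38291
C(5,5)·0.86^5·0.14^0 = 0.47043
Sum = 0.998

0.998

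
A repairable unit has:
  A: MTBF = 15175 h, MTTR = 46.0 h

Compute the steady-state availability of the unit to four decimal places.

A(A) = MTBF/(MTBF+MTTR) = 15175/(15175+46.0) = 0.9970

0.9970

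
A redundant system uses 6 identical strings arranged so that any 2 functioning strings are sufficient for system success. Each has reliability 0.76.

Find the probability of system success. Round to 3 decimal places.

R = Σ_{i=2}^{6} C(6,i) p^i (1−p)^{6−i} with p = 0.76
C(6,2)·0.76^2·0.24^4 = 0.02875
C(6,3)·0.76^3·0.24^3 = 0.12137
C(6,4)·0.76^4·0.24^2 = 0.28825
C(6,5)·0.76^5·0.24^1 = 0.36512
C(6,6)·0.76^6·0.24^0 = 0.19270
Sum = 0.996

0.996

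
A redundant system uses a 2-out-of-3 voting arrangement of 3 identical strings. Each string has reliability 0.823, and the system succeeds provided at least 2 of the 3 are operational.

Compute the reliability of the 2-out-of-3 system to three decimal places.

R = Σ_{i=2}^{3} C(3,i) p^i (1−p)^{3−i} with p = 0.823
C(3,2)·0.823^2·0.177^1 = 0.35966
C(3,3)·0.823^3·0.177^0 = 0.55744
Sum = 0.917

0.917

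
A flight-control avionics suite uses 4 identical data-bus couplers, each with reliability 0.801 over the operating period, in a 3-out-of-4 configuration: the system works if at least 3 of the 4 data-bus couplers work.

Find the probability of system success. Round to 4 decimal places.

R = Σ_{i=3}^{4} C(4,i) p^i (1−p)^{4−i} with p = 0.801
C(4,3)·0.801^3·0.199^1 = 0.409082
C(4,4)·0.801^4·0.199^0 = 0.411652
Sum = 0.8207

0.8207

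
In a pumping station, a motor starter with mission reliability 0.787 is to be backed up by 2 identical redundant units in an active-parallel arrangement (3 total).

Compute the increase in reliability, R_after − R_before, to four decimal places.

0.2033

R_before = 0.787
R_after = 1 − (1 − 0.787)^3 = 0.9903
ΔR = 0.9903 − 0.787 = 0.2033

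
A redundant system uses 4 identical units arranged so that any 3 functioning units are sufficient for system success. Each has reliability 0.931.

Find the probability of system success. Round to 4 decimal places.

0.9740

R = Σ_{i=3}^{4} C(4,i) p^i (1−p)^{4−i} with p = 0.931
C(4,3)·0.931^3·0.069^1 = 0.222719
C(4,4)·0.931^4·0.069^0 = 0.751275
Sum = 0.9740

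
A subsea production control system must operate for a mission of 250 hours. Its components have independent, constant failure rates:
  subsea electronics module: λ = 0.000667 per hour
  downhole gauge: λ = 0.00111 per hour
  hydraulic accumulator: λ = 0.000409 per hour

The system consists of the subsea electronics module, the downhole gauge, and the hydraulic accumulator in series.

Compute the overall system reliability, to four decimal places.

0.5790

R(subsea electronics module) = exp(−0.000667 × 250) = 0.846411
R(downhole gauge) = exp(−0.00111 × 250) = 0.757676
R(hydraulic accumulator) = exp(−0.000409 × 250) = 0.902804
Series (subsea electronics module, downhole gauge, and hydraulic accumulator): 0.846411 × 0.757676 × 0.902804 = 0.5790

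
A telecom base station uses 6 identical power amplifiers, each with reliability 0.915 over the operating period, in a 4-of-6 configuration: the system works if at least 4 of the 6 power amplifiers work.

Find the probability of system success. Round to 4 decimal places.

R = Σ_{i=4}^{6} C(6,i) p^i (1−p)^{6−i} with p = 0.915
C(6,4)·0.915^4·0.085^2 = 0.075965
C(6,5)·0.915^5·0.085^1 = 0.327096
C(6,6)·0.915^6·0.085^0 = 0.586849
Sum = 0.9899

0.9899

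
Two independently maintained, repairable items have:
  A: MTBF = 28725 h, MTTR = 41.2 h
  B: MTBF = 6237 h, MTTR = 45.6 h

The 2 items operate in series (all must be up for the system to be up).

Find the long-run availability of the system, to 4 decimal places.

A(A) = MTBF/(MTBF+MTTR) = 28725/(28725+41.2) = 0.998568
A(B) = MTBF/(MTBF+MTTR) = 6237/(6237+45.6) = 0.992742
Series availability: 0.998568 × 0.992742 = 0.9913

0.9913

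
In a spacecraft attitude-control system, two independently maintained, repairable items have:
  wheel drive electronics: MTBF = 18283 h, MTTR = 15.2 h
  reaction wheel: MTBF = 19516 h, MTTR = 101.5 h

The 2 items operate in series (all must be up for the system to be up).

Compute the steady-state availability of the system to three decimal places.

A(wheel drive electronics) = MTBF/(MTBF+MTTR) = 18283/(18283+15.2) = 0.999169
A(reaction wheel) = MTBF/(MTBF+MTTR) = 19516/(19516+101.5) = 0.994826
Series availability: 0.999169 × 0.994826 = 0.994

0.994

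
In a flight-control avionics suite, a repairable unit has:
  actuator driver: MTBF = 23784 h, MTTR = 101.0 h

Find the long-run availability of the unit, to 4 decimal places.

0.9958

A(actuator driver) = MTBF/(MTBF+MTTR) = 23784/(23784+101.0) = 0.9958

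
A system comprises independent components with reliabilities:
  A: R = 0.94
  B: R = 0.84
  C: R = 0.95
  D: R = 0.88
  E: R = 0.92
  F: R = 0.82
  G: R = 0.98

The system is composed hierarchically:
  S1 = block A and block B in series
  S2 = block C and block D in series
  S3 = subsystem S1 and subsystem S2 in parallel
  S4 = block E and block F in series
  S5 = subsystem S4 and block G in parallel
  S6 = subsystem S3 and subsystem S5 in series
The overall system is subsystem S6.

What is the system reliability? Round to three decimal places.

Series (A and B): 0.94000 × 0.84000 = 0.78960
Series (C and D): 0.95000 × 0.88000 = 0.83600
Parallel ([0.78960] and [0.83600]): 1 − (1 − 0.78960)(1 − 0.83600) = 0.96549
Series (E and F): 0.92000 × 0.82000 = 0.75440
Parallel ([0.75440] and G): 1 − (1 − 0.75440)(1 − 0.98000) = 0.99509
Series ([0.96549] and [0.99509]): 0.96549 × 0.99509 = 0.961

0.961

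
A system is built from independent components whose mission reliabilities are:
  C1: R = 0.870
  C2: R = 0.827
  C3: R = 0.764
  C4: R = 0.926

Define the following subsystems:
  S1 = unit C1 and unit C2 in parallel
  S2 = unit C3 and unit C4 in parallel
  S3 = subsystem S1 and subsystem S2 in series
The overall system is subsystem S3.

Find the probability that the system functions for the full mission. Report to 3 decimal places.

Parallel (C1 and C2): 1 − (1 − 0.87000)(1 − 0.82700) = 0.97751
Parallel (C3 and C4): 1 − (1 − 0.76400)(1 − 0.92600) = 0.98254
Series ([0.97751] and [0.98254]): 0.97751 × 0.98254 = 0.960

0.960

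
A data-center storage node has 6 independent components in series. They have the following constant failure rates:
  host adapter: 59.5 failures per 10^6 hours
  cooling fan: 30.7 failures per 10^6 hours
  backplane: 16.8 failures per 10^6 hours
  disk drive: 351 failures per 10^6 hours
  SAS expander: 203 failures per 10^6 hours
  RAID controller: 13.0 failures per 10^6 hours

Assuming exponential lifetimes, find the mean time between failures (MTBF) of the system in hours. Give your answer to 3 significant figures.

1480

Series of exponential components: λ_sys = Σ λ_i
λ_sys = 0.0000595 + 0.0000307 + 0.0000168 + 0.000351 + 0.000203 + 0.0000130 = 6.7400e-04 /h
MTBF = 1 / λ_sys = 1480 h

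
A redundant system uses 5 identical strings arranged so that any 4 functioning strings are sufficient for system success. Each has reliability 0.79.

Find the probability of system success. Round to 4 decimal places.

R = Σ_{i=4}^{5} C(5,i) p^i (1−p)^{5−i} with p = 0.79
C(5,4)·0.79^4·0.21^1 = 0.408976
C(5,5)·0.79^5·0.21^0 = 0.307706
Sum = 0.7167

0.7167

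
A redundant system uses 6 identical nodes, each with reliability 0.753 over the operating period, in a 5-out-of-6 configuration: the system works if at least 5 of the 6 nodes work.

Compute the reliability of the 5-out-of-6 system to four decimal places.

R = Σ_{i=5}^{6} C(6,i) p^i (1−p)^{6−i} with p = 0.753
C(6,5)·0.753^5·0.247^1 = 0.358776
C(6,6)·0.753^6·0.247^0 = 0.182293
Sum = 0.5411

0.5411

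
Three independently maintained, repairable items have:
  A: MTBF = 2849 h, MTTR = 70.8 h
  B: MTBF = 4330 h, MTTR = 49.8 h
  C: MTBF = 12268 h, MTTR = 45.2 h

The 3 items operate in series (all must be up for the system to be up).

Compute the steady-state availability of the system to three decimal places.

0.961

A(A) = MTBF/(MTBF+MTTR) = 2849/(2849+70.8) = 0.975752
A(B) = MTBF/(MTBF+MTTR) = 4330/(4330+49.8) = 0.988630
A(C) = MTBF/(MTBF+MTTR) = 12268/(12268+45.2) = 0.996329
Series availability: 0.975752 × 0.988630 × 0.996329 = 0.961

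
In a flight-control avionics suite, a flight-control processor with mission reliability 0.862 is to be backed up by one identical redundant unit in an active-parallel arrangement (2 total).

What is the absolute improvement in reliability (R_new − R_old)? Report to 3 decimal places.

0.119

R_before = 0.862
R_after = 1 − (1 − 0.862)^2 = 0.981
ΔR = 0.981 − 0.862 = 0.119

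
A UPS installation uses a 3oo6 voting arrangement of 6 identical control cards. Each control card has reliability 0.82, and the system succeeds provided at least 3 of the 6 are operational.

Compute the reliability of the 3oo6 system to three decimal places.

0.988

R = Σ_{i=3}^{6} C(6,i) p^i (1−p)^{6−i} with p = 0.82
C(6,3)·0.82^3·0.18^3 = 0.06431
C(6,4)·0.82^4·0.18^2 = 0.21973
C(6,5)·0.82^5·0.18^1 = 0.40040
C(6,6)·0.82^6·0.18^0 = 0.30401
Sum = 0.988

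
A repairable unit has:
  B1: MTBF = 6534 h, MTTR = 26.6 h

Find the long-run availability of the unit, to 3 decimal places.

A(B1) = MTBF/(MTBF+MTTR) = 6534/(6534+26.6) = 0.996

0.996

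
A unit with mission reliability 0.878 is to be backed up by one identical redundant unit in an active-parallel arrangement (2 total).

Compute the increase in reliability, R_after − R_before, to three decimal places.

R_before = 0.878
R_after = 1 − (1 − 0.878)^2 = 0.985
ΔR = 0.985 − 0.878 = 0.107

0.107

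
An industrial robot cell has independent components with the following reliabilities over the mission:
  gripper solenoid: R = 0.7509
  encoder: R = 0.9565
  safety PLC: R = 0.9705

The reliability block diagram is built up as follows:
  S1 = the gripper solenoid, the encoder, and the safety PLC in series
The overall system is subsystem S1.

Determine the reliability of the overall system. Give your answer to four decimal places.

Series (gripper solenoid, encoder, and safety PLC): 0.750900 × 0.956500 × 0.970500 = 0.6970

0.6970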